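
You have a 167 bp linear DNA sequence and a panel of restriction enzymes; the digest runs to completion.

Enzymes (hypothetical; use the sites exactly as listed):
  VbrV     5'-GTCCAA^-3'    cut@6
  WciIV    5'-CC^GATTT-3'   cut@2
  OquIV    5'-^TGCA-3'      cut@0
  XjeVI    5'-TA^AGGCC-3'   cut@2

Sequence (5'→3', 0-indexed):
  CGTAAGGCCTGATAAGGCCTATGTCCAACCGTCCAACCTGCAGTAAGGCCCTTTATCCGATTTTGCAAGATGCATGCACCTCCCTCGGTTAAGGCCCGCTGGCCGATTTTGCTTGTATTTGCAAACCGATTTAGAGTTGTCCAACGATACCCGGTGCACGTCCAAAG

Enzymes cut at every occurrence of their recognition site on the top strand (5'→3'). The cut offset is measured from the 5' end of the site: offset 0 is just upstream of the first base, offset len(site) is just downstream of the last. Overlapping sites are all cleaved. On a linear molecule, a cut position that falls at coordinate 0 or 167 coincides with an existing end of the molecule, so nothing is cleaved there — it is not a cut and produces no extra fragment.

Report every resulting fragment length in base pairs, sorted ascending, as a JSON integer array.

Per-enzyme occurrences:
  VbrV GTCCAA/6: at [22, 30, 138, 159] ⇒ [28, 36, 144, 165]
  WciIV CCGATTT/2: at [56, 102, 125] ⇒ [58, 104, 127]
  OquIV TGCA/0: at [38, 63, 70, 74, 119, 154] ⇒ [38, 63, 70, 74, 119, 154]
  XjeVI TAAGGCC/2: at [2, 12, 43, 89] ⇒ [4, 14, 45, 91]

All cut coordinates (distinct, sorted): [4, 14, 28, 36, 38, 45, 58, 63, 70, 74, 91, 104, 119, 127, 144, 154, 165]

Fragments:
  [0,4): 4 bp
  [4,14): 10 bp
  [14,28): 14 bp
  [28,36): 8 bp
  [36,38): 2 bp
  [38,45): 7 bp
  [45,58): 13 bp
  [58,63): 5 bp
  [63,70): 7 bp
  [70,74): 4 bp
  [74,91): 17 bp
  [91,104): 13 bp
  [104,119): 15 bp
  [119,127): 8 bp
  [127,144): 17 bp
  [144,154): 10 bp
  [154,165): 11 bp
  [165,167): 2 bp

[2,2,4,4,5,7,7,8,8,10,10,11,13,13,14,15,17,17]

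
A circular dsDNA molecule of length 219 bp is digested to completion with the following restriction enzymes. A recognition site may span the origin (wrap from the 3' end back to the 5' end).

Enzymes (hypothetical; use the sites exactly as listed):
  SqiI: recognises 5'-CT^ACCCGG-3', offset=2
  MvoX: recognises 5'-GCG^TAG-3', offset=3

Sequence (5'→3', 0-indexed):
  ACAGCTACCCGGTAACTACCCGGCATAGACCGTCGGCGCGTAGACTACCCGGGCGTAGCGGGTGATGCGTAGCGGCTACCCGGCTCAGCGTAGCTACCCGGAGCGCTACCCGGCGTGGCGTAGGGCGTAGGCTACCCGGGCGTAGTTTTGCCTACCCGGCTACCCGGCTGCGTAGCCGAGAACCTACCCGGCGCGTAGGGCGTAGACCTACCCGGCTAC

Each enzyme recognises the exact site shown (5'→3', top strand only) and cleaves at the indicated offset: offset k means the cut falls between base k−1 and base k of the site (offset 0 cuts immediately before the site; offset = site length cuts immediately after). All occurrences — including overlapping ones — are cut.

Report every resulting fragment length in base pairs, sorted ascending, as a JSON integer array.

Scan for sites:
  SqiI CTACCCGG/2: at [4, 15, 44, 75, 93, 105, 131, 151, 159, 183, 207] ⇒ [6, 17, 46, 77, 95, 107, 133, 153, 161, 185, 209]
  MvoX GCGTAG/3: at [37, 52, 66, 87, 117, 124, 139, 169, 192, 199] ⇒ [40, 55, 69, 90, 120, 127, 142, 172, 195, 202]

All cut coordinates (distinct, sorted): [6, 17, 40, 46, 55, 69, 77, 90, 95, 107, 120, 127, 133, 142, 153, 161, 172, 185, 195, 202, 209]

Fragments:
  6→17: 11 bp
  17→40: 23 bp
  40→46: 6 bp
  46→55: 9 bp
  55→69: 14 bp
  69→77: 8 bp
  77→90: 13 bp
  90→95: 5 bp
  95→107: 12 bp
  107→120: 13 bp
  120→127: 7 bp
  127→133: 6 bp
  133→142: 9 bp
  142→153: 11 bp
  153→161: 8 bp
  161→172: 11 bp
  172→185: 13 bp
  185→195: 10 bp
  195→202: 7 bp
  202→209: 7 bp
  209→6 (wrap): 219-209+6 = 16 bp

[5,6,6,7,7,7,8,8,9,9,10,11,11,11,12,13,13,13,14,16,23]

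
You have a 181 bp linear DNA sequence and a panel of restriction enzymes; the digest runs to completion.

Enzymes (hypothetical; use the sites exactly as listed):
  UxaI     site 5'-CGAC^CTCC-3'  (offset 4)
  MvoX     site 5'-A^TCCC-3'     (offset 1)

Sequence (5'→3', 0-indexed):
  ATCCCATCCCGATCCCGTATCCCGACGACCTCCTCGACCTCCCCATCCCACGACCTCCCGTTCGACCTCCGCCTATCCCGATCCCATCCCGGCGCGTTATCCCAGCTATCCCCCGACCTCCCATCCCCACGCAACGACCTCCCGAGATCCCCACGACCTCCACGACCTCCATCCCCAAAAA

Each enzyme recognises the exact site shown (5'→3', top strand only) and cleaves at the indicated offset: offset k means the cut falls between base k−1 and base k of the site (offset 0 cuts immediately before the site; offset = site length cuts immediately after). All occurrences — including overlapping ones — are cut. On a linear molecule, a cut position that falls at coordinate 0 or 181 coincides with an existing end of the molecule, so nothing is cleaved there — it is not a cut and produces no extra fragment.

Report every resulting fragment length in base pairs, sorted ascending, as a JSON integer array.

Per-enzyme occurrences:
  UxaI (CGACCTCC, off=4): starts [25, 34, 50, 62, 113, 134, 153, 162] → cuts [29, 38, 54, 66, 117, 138, 157, 166]
  MvoX (ATCCC, off=1): starts [0, 5, 11, 18, 44, 74, 80, 85, 98, 107, 122, 146, 170] → cuts [1, 6, 12, 19, 45, 75, 81, 86, 99, 108, 123, 147, 171]

All cut coordinates (distinct, sorted): [1, 6, 12, 19, 29, 38, 45, 54, 66, 75, 81, 86, 99, 108, 117, 123, 138, 147, 157, 166, 171]

Fragments:
  [0,1): 1 bp
  [1,6): 5 bp
  [6,12): 6 bp
  [12,19): 7 bp
  [19,29): 10 bp
  [29,38): 9 bp
  [38,45): 7 bp
  [45,54): 9 bp
  [54,66): 12 bp
  [66,75): 9 bp
  [75,81): 6 bp
  [81,86): 5 bp
  [86,99): 13 bp
  [99,108): 9 bp
  [108,117): 9 bp
  [117,123): 6 bp
  [123,138): 15 bp
  [138,147): 9 bp
  [147,157): 10 bp
  [157,166): 9 bp
  [166,171): 5 bp
  [171,181): 10 bp

[1,5,5,5,6,6,6,7,7,9,9,9,9,9,9,9,10,10,10,12,13,15]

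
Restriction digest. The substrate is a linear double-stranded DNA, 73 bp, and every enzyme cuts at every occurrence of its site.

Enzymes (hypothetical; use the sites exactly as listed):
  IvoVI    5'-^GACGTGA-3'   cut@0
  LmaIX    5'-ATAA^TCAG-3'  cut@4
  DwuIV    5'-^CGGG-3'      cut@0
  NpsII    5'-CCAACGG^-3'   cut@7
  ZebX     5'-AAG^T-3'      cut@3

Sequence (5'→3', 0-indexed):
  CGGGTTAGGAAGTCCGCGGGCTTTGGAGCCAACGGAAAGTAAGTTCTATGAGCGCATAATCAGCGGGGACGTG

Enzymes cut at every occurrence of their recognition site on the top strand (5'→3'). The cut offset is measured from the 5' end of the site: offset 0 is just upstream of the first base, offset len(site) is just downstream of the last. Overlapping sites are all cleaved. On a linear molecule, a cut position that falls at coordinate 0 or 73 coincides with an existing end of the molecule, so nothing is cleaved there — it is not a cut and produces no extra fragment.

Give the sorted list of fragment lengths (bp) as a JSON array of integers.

Site scan:
  IvoVI (GACGTGA, off=0): no sites
  LmaIX ATAATCAG/4: at [55] ⇒ [59]
  DwuIV CGGG/0: at [0, 16, 63] ⇒ [16, 63] (position 0 is a terminus of the linear molecule — no cut)
  NpsII CCAACGG/7: at [28] ⇒ [35]
  ZebX AAGT/3: at [9, 36, 40] ⇒ [12, 39, 43]

Pooled cuts: [12, 16, 35, 39, 43, 59, 63]

Fragments:
  [0,12): 12 bp
  [12,16): 4 bp
  [16,35): 19 bp
  [35,39): 4 bp
  [39,43): 4 bp
  [43,59): 16 bp
  [59,63): 4 bp
  [63,73): 10 bp

[4,4,4,4,10,12,16,19]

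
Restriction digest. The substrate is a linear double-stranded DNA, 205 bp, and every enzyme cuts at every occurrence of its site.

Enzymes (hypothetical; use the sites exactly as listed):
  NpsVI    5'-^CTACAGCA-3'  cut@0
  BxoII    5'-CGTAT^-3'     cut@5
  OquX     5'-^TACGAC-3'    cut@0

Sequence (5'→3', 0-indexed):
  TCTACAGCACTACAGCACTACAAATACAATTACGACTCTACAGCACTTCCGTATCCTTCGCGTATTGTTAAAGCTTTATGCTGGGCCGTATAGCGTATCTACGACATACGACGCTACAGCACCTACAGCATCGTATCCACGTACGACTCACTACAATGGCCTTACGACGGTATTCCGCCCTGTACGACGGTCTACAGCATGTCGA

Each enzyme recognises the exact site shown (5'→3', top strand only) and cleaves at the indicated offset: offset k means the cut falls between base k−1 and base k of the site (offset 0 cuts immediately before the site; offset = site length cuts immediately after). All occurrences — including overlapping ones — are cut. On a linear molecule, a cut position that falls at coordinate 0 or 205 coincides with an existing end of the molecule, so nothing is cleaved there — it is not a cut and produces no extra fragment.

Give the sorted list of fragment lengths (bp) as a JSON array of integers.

[1,1,5,7,7,7,7,8,9,9,11,14,14,17,20,21,21,26]

Scan for sites:
  NpsVI CTACAGCA/0: at [1, 9, 37, 113, 122, 191] ⇒ [1, 9, 37, 113, 122, 191]
  BxoII CGTAT/5: at [49, 60, 86, 93, 131] ⇒ [54, 65, 91, 98, 136]
  OquX TACGAC/0: at [30, 99, 106, 141, 162, 182] ⇒ [30, 99, 106, 141, 162, 182]

Pooled cuts: [1, 9, 30, 37, 54, 65, 91, 98, 99, 106, 113, 122, 136, 141, 162, 182, 191]

Fragment lengths:
  [0,1): 1 bp
  [1,9): 8 bp
  [9,30): 21 bp
  [30,37): 7 bp
  [37,54): 17 bp
  [54,65): 11 bp
  [65,91): 26 bp
  [91,98): 7 bp
  [98,99): 1 bp
  [99,106): 7 bp
  [106,113): 7 bp
  [113,122): 9 bp
  [122,136): 14 bp
  [136,141): 5 bp
  [141,162): 21 bp
  [162,182): 20 bp
  [182,191): 9 bp
  [191,205): 14 bp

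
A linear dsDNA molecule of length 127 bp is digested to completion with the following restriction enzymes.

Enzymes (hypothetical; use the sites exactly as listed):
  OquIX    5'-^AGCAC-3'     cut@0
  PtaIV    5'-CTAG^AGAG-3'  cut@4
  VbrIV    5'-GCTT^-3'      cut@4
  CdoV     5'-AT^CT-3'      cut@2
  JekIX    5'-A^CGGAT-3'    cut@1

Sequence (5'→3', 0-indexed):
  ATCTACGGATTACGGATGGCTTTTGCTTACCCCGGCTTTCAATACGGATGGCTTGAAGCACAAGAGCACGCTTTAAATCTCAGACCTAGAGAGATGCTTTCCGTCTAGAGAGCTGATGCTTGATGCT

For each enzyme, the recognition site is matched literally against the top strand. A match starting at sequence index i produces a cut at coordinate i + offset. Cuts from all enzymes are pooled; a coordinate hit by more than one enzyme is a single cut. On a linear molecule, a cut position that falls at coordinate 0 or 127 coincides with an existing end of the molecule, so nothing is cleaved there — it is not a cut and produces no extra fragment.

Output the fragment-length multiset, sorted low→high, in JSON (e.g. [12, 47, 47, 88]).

[2,2,3,5,6,6,6,7,8,9,9,10,10,10,10,11,13]

Scan for sites:
  OquIX (AGCAC, off=0): starts [56, 64] → cuts [56, 64]
  PtaIV (CTAGAGAG, off=4): starts [85, 104] → cuts [89, 108]
  VbrIV (GCTT, off=4): starts [18, 24, 34, 50, 69, 95, 117] → cuts [22, 28, 38, 54, 73, 99, 121]
  CdoV (ATCT, off=2): starts [0, 76] → cuts [2, 78]
  JekIX (ACGGAT, off=1): starts [4, 11, 43] → cuts [5, 12, 44]

All cut coordinates (distinct, sorted): [2, 5, 12, 22, 28, 38, 44, 54, 56, 64, 73, 78, 89, 99, 108, 121]

Fragment lengths:
  [0,2): 2 bp
  [2,5): 3 bp
  [5,12): 7 bp
  [12,22): 10 bp
  [22,28): 6 bp
  [28,38): 10 bp
  [38,44): 6 bp
  [44,54): 10 bp
  [54,56): 2 bp
  [56,64): 8 bp
  [64,73): 9 bp
  [73,78): 5 bp
  [78,89): 11 bp
  [89,99): 10 bp
  [99,108): 9 bp
  [108,121): 13 bp
  [121,127): 6 bp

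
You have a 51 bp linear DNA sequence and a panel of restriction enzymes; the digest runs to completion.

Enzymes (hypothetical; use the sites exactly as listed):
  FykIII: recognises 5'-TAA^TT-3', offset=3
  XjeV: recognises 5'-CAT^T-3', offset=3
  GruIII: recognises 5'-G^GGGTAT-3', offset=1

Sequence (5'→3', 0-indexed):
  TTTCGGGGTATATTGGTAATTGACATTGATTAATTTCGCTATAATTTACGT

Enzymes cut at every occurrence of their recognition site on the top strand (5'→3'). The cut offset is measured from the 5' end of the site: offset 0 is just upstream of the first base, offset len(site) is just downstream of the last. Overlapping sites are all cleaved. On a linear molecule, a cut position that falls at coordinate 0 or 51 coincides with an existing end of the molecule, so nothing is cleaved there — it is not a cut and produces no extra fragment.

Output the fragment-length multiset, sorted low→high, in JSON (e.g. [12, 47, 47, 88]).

Site scan:
  FykIII TAATT/3: at [16, 30, 41] ⇒ [19, 33, 44]
  XjeV CATT/3: at [23] ⇒ [26]
  GruIII GGGGTAT/1: at [4] ⇒ [5]

All cut coordinates (distinct, sorted): [5, 19, 26, 33, 44]

Fragment lengths:
  [0,5): 5 bp
  [5,19): 14 bp
  [19,26): 7 bp
  [26,33): 7 bp
  [33,44): 11 bp
  [44,51): 7 bp

[5,7,7,7,11,14]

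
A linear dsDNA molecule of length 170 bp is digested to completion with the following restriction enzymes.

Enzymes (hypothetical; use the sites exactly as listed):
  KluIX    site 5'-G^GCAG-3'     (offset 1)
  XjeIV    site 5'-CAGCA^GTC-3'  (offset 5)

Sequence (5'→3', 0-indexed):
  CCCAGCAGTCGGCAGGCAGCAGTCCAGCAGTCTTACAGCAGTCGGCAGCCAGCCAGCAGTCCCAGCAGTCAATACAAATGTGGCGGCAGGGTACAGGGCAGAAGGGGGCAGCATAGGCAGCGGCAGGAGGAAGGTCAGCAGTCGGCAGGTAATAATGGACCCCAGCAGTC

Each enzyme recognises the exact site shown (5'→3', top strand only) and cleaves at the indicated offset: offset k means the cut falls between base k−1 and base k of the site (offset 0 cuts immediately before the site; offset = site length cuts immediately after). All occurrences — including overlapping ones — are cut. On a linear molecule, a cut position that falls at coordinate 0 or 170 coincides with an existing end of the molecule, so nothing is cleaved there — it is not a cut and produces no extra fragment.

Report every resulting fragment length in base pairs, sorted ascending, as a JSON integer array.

[3,4,4,4,4,6,6,7,8,9,9,10,11,12,14,18,18,23]

Site scan:
  KluIX (GGCAG, off=1): starts [10, 14, 43, 84, 96, 106, 115, 121, 143] → cuts [11, 15, 44, 85, 97, 107, 116, 122, 144]
  XjeIV (CAGCAGTC, off=5): starts [2, 16, 24, 35, 53, 62, 135, 162] → cuts [7, 21, 29, 40, 58, 67, 140, 167]

All cut coordinates (distinct, sorted): [7, 11, 15, 21, 29, 40, 44, 58, 67, 85, 97, 107, 116, 122, 140, 144, 167]

Fragments:
  [0,7): 7 bp
  [7,11): 4 bp
  [11,15): 4 bp
  [15,21): 6 bp
  [21,29): 8 bp
  [29,40): 11 bp
  [40,44): 4 bp
  [44,58): 14 bp
  [58,67): 9 bp
  [67,85): 18 bp
  [85,97): 12 bp
  [97,107): 10 bp
  [107,116): 9 bp
  [116,122): 6 bp
  [122,140): 18 bp
  [140,144): 4 bp
  [144,167): 23 bp
  [167,170): 3 bp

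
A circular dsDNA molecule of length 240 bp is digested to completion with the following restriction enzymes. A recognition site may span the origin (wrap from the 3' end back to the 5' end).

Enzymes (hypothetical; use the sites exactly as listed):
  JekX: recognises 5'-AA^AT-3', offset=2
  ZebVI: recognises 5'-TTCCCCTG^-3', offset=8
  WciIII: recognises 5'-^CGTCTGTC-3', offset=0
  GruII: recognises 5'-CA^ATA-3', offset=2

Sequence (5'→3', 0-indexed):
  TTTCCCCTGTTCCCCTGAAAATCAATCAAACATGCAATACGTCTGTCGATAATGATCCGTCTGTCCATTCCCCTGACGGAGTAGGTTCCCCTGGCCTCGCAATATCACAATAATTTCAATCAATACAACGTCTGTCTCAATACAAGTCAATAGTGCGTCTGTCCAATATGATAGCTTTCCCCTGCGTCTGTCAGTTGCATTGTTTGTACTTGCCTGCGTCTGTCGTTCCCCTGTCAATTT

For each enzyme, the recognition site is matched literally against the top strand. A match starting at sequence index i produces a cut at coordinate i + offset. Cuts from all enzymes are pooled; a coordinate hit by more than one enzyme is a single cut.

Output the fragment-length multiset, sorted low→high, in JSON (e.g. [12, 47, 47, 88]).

[3,3,6,6,8,8,8,10,10,11,13,16,16,17,18,18,18,19,32]

Site scan:
  JekX AAAT/2: at [18] ⇒ [20]
  ZebVI TTCCCCTG/8: at [1, 9, 67, 85, 176, 225] ⇒ [9, 17, 75, 93, 184, 233]
  WciIII CGTCTGTC/0: at [39, 57, 128, 155, 184, 216] ⇒ [39, 57, 128, 155, 184, 216]
  GruII CAATA/2: at [34, 99, 107, 120, 137, 147, 163] ⇒ [36, 101, 109, 122, 139, 149, 165]

All cut coordinates (distinct, sorted): [9, 17, 20, 36, 39, 57, 75, 93, 101, 109, 122, 128, 139, 149, 155, 165, 184, 216, 233]

Fragments:
  9→17: 8 bp
  17→20: 3 bp
  20→36: 16 bp
  36→39: 3 bp
  39→57: 18 bp
  57→75: 18 bp
  75→93: 18 bp
  93→101: 8 bp
  101→109: 8 bp
  109→122: 13 bp
  122→128: 6 bp
  128→139: 11 bp
  139→149: 10 bp
  149→155: 6 bp
  155→165: 10 bp
  165→184: 19 bp
  184→216: 32 bp
  216→233: 17 bp
  233→9 (wrap): 240-233+9 = 16 bp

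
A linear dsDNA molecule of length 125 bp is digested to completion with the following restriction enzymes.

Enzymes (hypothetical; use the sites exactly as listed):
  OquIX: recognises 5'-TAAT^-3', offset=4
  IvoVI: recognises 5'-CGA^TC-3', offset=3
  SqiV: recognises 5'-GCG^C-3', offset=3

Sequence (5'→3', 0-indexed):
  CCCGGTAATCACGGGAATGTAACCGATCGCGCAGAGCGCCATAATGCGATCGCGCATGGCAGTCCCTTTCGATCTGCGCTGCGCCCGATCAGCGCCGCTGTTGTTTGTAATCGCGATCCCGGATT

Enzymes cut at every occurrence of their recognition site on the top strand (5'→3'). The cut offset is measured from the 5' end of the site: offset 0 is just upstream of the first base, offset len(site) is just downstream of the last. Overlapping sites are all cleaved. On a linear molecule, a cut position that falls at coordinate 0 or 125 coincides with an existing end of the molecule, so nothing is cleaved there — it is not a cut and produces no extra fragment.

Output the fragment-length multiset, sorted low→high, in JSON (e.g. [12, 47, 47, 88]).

[4,5,5,5,5,5,6,6,7,7,9,9,17,17,18]

Per-enzyme occurrences:
  OquIX (TAAT, off=4): starts [5, 41, 107] → cuts [9, 45, 111]
  IvoVI (CGATC, off=3): starts [23, 46, 69, 85, 113] → cuts [26, 49, 72, 88, 116]
  SqiV (GCGC, off=3): starts [28, 35, 51, 75, 80, 91] → cuts [31, 38, 54, 78, 83, 94]

Pooled cuts: [9, 26, 31, 38, 45, 49, 54, 72, 78, 83, 88, 94, 111, 116]

Fragments:
  [0,9): 9 bp
  [9,26): 17 bp
  [26,31): 5 bp
  [31,38): 7 bp
  [38,45): 7 bp
  [45,49): 4 bp
  [49,54): 5 bp
  [54,72): 18 bp
  [72,78): 6 bp
  [78,83): 5 bp
  [83,88): 5 bp
  [88,94): 6 bp
  [94,111): 17 bp
  [111,116): 5 bp
  [116,125): 9 bp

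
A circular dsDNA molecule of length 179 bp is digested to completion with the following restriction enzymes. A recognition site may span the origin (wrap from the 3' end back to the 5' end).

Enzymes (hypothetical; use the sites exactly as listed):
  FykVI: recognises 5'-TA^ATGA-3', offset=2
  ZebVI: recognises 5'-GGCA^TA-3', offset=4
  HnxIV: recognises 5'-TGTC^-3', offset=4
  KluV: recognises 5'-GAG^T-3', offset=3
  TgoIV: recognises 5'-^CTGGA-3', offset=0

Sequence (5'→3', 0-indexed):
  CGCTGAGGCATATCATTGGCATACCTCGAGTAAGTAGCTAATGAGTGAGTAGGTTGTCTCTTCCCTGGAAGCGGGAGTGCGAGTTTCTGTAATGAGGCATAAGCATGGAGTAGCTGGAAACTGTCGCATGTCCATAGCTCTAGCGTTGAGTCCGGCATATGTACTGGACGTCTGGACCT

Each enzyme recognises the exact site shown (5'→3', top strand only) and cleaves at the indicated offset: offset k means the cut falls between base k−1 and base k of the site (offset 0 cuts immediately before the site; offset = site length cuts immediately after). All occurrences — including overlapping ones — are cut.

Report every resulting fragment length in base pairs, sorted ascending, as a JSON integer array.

Site scan:
  FykVI TAATGA/2: at [38, 89] ⇒ [40, 91]
  ZebVI GGCATA/4: at [6, 17, 95, 153] ⇒ [10, 21, 99, 157]
  HnxIV TGTC/4: at [54, 121, 128] ⇒ [58, 125, 132]
  KluV GAGT/3: at [27, 42, 46, 74, 80, 107, 147] ⇒ [30, 45, 49, 77, 83, 110, 150]
  TgoIV CTGGA/0: at [64, 113, 163, 171] ⇒ [64, 113, 163, 171]

All cut coordinates (distinct, sorted): [10, 21, 30, 40, 45, 49, 58, 64, 77, 83, 91, 99, 110, 113, 125, 132, 150, 157, 163, 171]

Fragment lengths:
  10→21: 11 bp
  21→30: 9 bp
  30→40: 10 bp
  40→45: 5 bp
  45→49: 4 bp
  49→58: 9 bp
  58→64: 6 bp
  64→77: 13 bp
  77→83: 6 bp
  83→91: 8 bp
  91→99: 8 bp
  99→110: 11 bp
  110→113: 3 bp
  113→125: 12 bp
  125→132: 7 bp
  132→150: 18 bp
  150→157: 7 bp
  157→163: 6 bp
  163→171: 8 bp
  171→10 (wrap): 179-171+10 = 18 bp

[3,4,5,6,6,6,7,7,8,8,8,9,9,10,11,11,12,13,18,18]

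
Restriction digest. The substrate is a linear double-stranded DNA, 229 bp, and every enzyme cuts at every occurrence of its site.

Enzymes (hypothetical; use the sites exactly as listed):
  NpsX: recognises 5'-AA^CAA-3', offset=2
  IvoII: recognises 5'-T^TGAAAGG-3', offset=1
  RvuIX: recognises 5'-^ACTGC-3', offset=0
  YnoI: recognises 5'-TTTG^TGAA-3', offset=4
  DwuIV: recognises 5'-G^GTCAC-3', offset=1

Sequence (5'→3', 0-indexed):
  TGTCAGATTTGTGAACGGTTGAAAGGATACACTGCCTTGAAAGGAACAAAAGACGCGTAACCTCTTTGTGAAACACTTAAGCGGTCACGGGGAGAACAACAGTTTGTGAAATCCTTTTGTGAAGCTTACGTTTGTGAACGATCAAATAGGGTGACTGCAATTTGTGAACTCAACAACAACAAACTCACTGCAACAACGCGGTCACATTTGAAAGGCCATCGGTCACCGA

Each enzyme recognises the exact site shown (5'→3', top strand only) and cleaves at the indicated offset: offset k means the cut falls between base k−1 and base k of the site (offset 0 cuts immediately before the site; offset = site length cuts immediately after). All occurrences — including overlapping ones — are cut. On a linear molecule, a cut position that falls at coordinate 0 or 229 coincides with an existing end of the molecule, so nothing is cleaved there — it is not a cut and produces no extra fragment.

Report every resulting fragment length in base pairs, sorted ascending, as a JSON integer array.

Site scan:
  NpsX (AACAA, off=2): starts [44, 94, 171, 174, 177, 191] → cuts [46, 96, 173, 176, 179, 193]
  IvoII (TTGAAAGG, off=1): starts [18, 36, 207] → cuts [19, 37, 208]
  RvuIX (ACTGC, off=0): starts [30, 153, 186] → cuts [30, 153, 186]
  YnoI (TTTGTGAA, off=4): starts [7, 64, 102, 115, 130, 160] → cuts [11, 68, 106, 119, 134, 164]
  DwuIV (GGTCAC, off=1): starts [82, 199, 220] → cuts [83, 200, 221]

Pooled cuts: [11, 19, 30, 37, 46, 68, 83, 96, 106, 119, 134, 153, 164, 173, 176, 179, 186, 193, 200, 208, 221]

Fragment lengths:
  [0,11): 11 bp
  [11,19): 8 bp
  [19,30): 11 bp
  [30,37): 7 bp
  [37,46): 9 bp
  [46,68): 22 bp
  [68,83): 15 bp
  [83,96): 13 bp
  [96,106): 10 bp
  [106,119): 13 bp
  [119,134): 15 bp
  [134,153): 19 bp
  [153,164): 11 bp
  [164,173): 9 bp
  [173,176): 3 bp
  [176,179): 3 bp
  [179,186): 7 bp
  [186,193): 7 bp
  [193,200): 7 bp
  [200,208): 8 bp
  [208,221): 13 bp
  [221,229): 8 bp

[3,3,7,7,7,7,8,8,8,9,9,10,11,11,11,13,13,13,15,15,19,22]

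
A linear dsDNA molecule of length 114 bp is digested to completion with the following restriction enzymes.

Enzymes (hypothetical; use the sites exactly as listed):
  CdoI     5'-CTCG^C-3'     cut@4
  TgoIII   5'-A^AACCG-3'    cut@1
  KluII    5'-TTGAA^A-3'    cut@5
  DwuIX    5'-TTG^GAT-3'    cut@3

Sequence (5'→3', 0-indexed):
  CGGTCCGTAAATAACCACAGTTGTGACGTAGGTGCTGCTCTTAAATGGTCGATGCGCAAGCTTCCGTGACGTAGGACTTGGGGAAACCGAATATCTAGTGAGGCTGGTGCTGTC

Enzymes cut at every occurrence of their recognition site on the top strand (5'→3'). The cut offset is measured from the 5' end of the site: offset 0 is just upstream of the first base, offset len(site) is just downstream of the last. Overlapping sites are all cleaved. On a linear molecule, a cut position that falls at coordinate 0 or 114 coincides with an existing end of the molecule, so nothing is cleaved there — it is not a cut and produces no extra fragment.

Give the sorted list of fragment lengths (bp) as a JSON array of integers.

[30,84]

Site scan:
  CdoI (CTCGC, off=4): no sites
  TgoIII AAACCG/1: at [83] ⇒ [84]
  KluII (TTGAAA, off=5): no sites
  DwuIX (TTGGAT, off=3): no sites

Pooled cuts: [84]

Fragments:
  [0,84): 84 bp
  [84,114): 30 bp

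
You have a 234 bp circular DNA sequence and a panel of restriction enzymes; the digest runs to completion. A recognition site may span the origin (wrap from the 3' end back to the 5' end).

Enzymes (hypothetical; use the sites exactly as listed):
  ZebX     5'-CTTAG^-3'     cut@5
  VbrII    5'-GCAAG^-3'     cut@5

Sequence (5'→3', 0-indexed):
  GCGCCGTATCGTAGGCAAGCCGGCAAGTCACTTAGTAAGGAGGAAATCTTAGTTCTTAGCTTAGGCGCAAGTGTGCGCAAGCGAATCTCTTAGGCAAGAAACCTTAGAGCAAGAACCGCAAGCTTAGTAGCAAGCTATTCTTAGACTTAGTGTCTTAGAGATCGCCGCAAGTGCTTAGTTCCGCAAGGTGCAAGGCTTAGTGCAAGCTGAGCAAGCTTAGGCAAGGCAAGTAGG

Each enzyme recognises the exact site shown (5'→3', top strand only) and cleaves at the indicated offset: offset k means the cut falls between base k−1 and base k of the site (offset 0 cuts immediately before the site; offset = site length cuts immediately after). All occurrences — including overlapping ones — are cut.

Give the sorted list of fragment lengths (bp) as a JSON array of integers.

[5,5,5,5,5,5,6,6,6,6,7,7,7,7,7,8,8,8,9,9,9,9,10,10,12,13,17,23]

Site scan:
  ZebX CTTAG/5: at [30, 47, 54, 59, 88, 102, 122, 139, 145, 153, 173, 195, 215] ⇒ [35, 52, 59, 64, 93, 107, 127, 144, 150, 158, 178, 200, 220]
  VbrII GCAAG/5: at [14, 22, 66, 76, 93, 108, 117, 129, 166, 182, 189, 201, 210, 220, 225] ⇒ [19, 27, 71, 81, 98, 113, 122, 134, 171, 187, 194, 206, 215, 225, 230]

Pooled cuts: [19, 27, 35, 52, 59, 64, 71, 81, 93, 98, 107, 113, 122, 127, 134, 144, 150, 158, 171, 178, 187, 194, 200, 206, 215, 220, 225, 230]

Fragment lengths:
  19→27: 8 bp
  27→35: 8 bp
  35→52: 17 bp
  52→59: 7 bp
  59→64: 5 bp
  64→71: 7 bp
  71→81: 10 bp
  81→93: 12 bp
  93→98: 5 bp
  98→107: 9 bp
  107→113: 6 bp
  113→122: 9 bp
  122→127: 5 bp
  127→134: 7 bp
  134→144: 10 bp
  144→150: 6 bp
  150→158: 8 bp
  158→171: 13 bp
  171→178: 7 bp
  178→187: 9 bp
  187→194: 7 bp
  194→200: 6 bp
  200→206: 6 bp
  206→215: 9 bp
  215→220: 5 bp
  220→225: 5 bp
  225→230: 5 bp
  230→19 (wrap): 234-230+19 = 23 bp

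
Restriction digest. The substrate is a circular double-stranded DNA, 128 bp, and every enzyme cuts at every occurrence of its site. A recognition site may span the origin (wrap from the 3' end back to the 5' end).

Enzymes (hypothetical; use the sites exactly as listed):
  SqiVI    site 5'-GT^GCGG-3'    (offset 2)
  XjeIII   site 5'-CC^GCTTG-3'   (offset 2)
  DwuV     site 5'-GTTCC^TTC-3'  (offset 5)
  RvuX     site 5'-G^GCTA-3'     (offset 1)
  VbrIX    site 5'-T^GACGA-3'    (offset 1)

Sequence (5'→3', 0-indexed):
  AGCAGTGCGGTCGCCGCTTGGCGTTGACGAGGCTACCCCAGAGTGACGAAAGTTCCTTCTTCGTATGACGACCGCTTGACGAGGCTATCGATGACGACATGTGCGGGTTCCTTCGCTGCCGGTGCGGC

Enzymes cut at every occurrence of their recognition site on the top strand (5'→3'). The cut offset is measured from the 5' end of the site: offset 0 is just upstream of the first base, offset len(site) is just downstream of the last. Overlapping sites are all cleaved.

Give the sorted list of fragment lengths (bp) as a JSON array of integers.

[4,6,6,7,9,9,9,10,10,10,11,12,12,13]

Site scan:
  SqiVI (GTGCGG, off=2): starts [4, 100, 121] → cuts [6, 102, 123]
  XjeIII (CCGCTTG, off=2): starts [13, 71] → cuts [15, 73]
  DwuV (GTTCCTTC, off=5): starts [51, 106] → cuts [56, 111]
  RvuX (GGCTA, off=1): starts [30, 82] → cuts [31, 83]
  VbrIX (TGACGA, off=1): starts [24, 43, 65, 76, 91] → cuts [25, 44, 66, 77, 92]

Pooled cuts: [6, 15, 25, 31, 44, 56, 66, 73, 77, 83, 92, 102, 111, 123]

Fragment lengths:
  6→15: 9 bp
  15→25: 10 bp
  25→31: 6 bp
  31→44: 13 bp
  44→56: 12 bp
  56→66: 10 bp
  66→73: 7 bp
  73→77: 4 bp
  77→83: 6 bp
  83→92: 9 bp
  92→102: 10 bp
  102→111: 9 bp
  111→123: 12 bp
  123→6 (wrap): 128-123+6 = 11 bp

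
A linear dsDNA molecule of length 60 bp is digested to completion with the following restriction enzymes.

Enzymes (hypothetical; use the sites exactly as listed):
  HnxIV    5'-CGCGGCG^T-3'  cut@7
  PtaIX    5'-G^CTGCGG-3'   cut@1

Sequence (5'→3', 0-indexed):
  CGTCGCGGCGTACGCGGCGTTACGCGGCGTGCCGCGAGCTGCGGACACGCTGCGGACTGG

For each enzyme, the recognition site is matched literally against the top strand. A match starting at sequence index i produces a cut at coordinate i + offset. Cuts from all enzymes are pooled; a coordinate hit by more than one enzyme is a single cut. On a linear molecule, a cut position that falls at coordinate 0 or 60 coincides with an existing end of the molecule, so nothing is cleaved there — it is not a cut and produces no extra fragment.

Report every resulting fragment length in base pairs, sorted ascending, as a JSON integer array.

[9,9,10,10,11,11]

Per-enzyme occurrences:
  HnxIV (CGCGGCGT, off=7): starts [3, 12, 22] → cuts [10, 19, 29]
  PtaIX (GCTGCGG, off=1): starts [37, 48] → cuts [38, 49]

All cut coordinates (distinct, sorted): [10, 19, 29, 38, 49]

Fragments:
  [0,10): 10 bp
  [10,19): 9 bp
  [19,29): 10 bp
  [29,38): 9 bp
  [38,49): 11 bp
  [49,60): 11 bp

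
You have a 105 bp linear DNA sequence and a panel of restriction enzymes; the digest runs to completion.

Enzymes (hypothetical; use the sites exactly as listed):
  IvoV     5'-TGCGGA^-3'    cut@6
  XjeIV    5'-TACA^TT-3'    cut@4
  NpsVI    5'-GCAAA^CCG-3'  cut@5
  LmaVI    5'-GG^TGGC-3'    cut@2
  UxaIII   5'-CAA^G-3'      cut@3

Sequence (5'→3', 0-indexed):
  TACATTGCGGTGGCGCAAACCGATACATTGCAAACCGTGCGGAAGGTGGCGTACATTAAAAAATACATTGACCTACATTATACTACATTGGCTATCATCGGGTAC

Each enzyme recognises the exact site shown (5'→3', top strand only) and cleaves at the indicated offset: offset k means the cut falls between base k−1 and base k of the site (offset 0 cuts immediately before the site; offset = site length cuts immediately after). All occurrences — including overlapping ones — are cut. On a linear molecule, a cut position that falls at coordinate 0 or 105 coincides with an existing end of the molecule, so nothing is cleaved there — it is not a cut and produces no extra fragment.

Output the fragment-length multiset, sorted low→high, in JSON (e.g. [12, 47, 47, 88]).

[3,4,6,7,8,9,9,9,10,10,12,18]

Site scan:
  IvoV TGCGGA/6: at [37] ⇒ [43]
  XjeIV TACATT/4: at [0, 23, 51, 63, 73, 83] ⇒ [4, 27, 55, 67, 77, 87]
  NpsVI GCAAACCG/5: at [14, 29] ⇒ [19, 34]
  LmaVI GGTGGC/2: at [8, 44] ⇒ [10, 46]
  UxaIII (CAAG, off=3): no sites

Pooled cuts: [4, 10, 19, 27, 34, 43, 46, 55, 67, 77, 87]

Fragments:
  [0,4): 4 bp
  [4,10): 6 bp
  [10,19): 9 bp
  [19,27): 8 bp
  [27,34): 7 bp
  [34,43): 9 bp
  [43,46): 3 bp
  [46,55): 9 bp
  [55,67): 12 bp
  [67,77): 10 bp
  [77,87): 10 bp
  [87,105): 18 bp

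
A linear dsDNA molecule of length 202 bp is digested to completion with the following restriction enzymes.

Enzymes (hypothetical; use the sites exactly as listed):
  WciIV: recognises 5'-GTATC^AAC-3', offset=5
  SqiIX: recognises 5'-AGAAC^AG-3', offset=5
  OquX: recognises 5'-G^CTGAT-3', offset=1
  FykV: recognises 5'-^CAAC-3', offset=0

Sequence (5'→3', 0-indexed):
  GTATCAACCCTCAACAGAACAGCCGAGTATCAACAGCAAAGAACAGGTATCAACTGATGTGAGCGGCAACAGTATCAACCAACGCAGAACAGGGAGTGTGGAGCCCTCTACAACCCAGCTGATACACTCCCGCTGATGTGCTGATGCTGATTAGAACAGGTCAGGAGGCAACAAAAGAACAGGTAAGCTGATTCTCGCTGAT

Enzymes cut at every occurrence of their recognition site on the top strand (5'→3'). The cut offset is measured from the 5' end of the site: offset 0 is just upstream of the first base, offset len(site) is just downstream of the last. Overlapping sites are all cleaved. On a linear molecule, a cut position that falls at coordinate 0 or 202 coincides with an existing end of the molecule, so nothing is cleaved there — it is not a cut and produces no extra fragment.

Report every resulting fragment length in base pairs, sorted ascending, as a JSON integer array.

Site scan:
  WciIV GTATCAAC/5: at [0, 26, 46, 71] ⇒ [5, 31, 51, 76]
  SqiIX AGAACAG/5: at [15, 39, 85, 152, 175] ⇒ [20, 44, 90, 157, 180]
  OquX GCTGAT/1: at [117, 131, 139, 145, 186, 196] ⇒ [118, 132, 140, 146, 187, 197]
  FykV CAAC/0: at [4, 11, 30, 50, 66, 75, 79, 110, 168] ⇒ [4, 11, 30, 50, 66, 75, 79, 110, 168]

All cut coordinates (distinct, sorted): [4, 5, 11, 20, 30, 31, 44, 50, 51, 66, 75, 76, 79, 90, 110, 118, 132, 140, 146, 157, 168, 180, 187, 197]

Fragment lengths:
  [0,4): 4 bp
  [4,5): 1 bp
  [5,11): 6 bp
  [11,20): 9 bp
  [20,30): 10 bp
  [30,31): 1 bp
  [31,44): 13 bp
  [44,50): 6 bp
  [50,51): 1 bp
  [51,66): 15 bp
  [66,75): 9 bp
  [75,76): 1 bp
  [76,79): 3 bp
  [79,90): 11 bp
  [90,110): 20 bp
  [110,118): 8 bp
  [118,132): 14 bp
  [132,140): 8 bp
  [140,146): 6 bp
  [146,157): 11 bp
  [157,168): 11 bp
  [168,180): 12 bp
  [180,187): 7 bp
  [187,197): 10 bp
  [197,202): 5 bp

[1,1,1,1,3,4,5,6,6,6,7,8,8,9,9,10,10,11,11,11,12,13,14,15,20]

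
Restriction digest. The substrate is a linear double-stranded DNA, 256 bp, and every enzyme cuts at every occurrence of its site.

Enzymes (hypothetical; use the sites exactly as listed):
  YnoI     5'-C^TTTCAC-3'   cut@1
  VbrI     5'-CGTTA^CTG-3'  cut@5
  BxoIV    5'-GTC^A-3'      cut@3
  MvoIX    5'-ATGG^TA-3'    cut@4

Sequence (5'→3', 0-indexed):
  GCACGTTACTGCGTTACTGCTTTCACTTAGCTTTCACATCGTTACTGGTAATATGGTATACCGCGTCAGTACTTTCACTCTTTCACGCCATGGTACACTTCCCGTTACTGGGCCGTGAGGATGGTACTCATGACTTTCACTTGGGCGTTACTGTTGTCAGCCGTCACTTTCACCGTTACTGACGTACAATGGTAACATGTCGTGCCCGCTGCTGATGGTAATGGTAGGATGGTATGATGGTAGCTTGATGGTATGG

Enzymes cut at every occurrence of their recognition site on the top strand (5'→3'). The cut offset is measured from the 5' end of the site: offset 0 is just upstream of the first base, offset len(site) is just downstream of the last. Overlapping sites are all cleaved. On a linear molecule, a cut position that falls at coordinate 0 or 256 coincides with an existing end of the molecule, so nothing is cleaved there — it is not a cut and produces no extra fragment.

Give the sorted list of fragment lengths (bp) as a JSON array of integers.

Scan for sites:
  YnoI (CTTTCAC, off=1): starts [19, 30, 71, 79, 133, 166] → cuts [20, 31, 72, 80, 134, 167]
  VbrI (CGTTACTG, off=5): starts [3, 11, 39, 102, 145, 173] → cuts [8, 16, 44, 107, 150, 178]
  BxoIV (GTCA, off=3): starts [64, 155, 162] → cuts [67, 158, 165]
  MvoIX (ATGGTA, off=4): starts [52, 89, 120, 188, 214, 220, 228, 236, 247] → cuts [56, 93, 124, 192, 218, 224, 232, 240, 251]

All cut coordinates (distinct, sorted): [8, 16, 20, 31, 44, 56, 67, 72, 80, 93, 107, 124, 134, 150, 158, 165, 167, 178, 192, 218, 224, 232, 240, 251]

Fragment lengths:
  [0,8): 8 bp
  [8,16): 8 bp
  [16,20): 4 bp
  [20,31): 11 bp
  [31,44): 13 bp
  [44,56): 12 bp
  [56,67): 11 bp
  [67,72): 5 bp
  [72,80): 8 bp
  [80,93): 13 bp
  [93,107): 14 bp
  [107,124): 17 bp
  [124,134): 10 bp
  [134,150): 16 bp
  [150,158): 8 bp
  [158,165): 7 bp
  [165,167): 2 bp
  [167,178): 11 bp
  [178,192): 14 bp
  [192,218): 26 bp
  [218,224): 6 bp
  [224,232): 8 bp
  [232,240): 8 bp
  [240,251): 11 bp
  [251,256): 5 bp

[2,4,5,5,6,7,8,8,8,8,8,8,10,11,11,11,11,12,13,13,14,14,16,17,26]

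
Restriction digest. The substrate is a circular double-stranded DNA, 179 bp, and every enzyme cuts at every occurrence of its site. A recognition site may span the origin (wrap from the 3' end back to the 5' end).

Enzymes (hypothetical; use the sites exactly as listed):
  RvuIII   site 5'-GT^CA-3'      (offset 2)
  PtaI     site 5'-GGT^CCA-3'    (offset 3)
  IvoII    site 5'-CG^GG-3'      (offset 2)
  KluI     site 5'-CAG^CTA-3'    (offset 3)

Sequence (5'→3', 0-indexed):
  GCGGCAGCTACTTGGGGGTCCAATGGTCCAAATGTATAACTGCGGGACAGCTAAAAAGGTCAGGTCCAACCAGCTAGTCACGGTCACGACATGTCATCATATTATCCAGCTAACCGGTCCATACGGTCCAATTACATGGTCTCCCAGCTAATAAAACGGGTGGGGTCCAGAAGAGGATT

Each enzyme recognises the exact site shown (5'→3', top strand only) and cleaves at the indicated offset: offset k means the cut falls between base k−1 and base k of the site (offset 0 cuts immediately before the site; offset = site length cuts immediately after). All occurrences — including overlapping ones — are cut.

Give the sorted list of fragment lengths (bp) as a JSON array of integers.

[5,5,6,6,8,8,8,9,9,10,10,11,12,15,17,20,20]

Per-enzyme occurrences:
  RvuIII GTCA/2: at [58, 76, 82, 92] ⇒ [60, 78, 84, 94]
  PtaI GGTCCA/3: at [16, 24, 62, 115, 124, 163] ⇒ [19, 27, 65, 118, 127, 166]
  IvoII CGGG/2: at [42, 156] ⇒ [44, 158]
  KluI CAGCTA/3: at [4, 47, 70, 106, 144] ⇒ [7, 50, 73, 109, 147]

All cut coordinates (distinct, sorted): [7, 19, 27, 44, 50, 60, 65, 73, 78, 84, 94, 109, 118, 127, 147, 158, 166]

Fragment lengths:
  7→19: 12 bp
  19→27: 8 bp
  27→44: 17 bp
  44→50: 6 bp
  50→60: 10 bp
  60→65: 5 bp
  65→73: 8 bp
  73→78: 5 bp
  78→84: 6 bp
  84→94: 10 bp
  94→109: 15 bp
  109→118: 9 bp
  118→127: 9 bp
  127→147: 20 bp
  147→158: 11 bp
  158→166: 8 bp
  166→7 (wrap): 179-166+7 = 20 bp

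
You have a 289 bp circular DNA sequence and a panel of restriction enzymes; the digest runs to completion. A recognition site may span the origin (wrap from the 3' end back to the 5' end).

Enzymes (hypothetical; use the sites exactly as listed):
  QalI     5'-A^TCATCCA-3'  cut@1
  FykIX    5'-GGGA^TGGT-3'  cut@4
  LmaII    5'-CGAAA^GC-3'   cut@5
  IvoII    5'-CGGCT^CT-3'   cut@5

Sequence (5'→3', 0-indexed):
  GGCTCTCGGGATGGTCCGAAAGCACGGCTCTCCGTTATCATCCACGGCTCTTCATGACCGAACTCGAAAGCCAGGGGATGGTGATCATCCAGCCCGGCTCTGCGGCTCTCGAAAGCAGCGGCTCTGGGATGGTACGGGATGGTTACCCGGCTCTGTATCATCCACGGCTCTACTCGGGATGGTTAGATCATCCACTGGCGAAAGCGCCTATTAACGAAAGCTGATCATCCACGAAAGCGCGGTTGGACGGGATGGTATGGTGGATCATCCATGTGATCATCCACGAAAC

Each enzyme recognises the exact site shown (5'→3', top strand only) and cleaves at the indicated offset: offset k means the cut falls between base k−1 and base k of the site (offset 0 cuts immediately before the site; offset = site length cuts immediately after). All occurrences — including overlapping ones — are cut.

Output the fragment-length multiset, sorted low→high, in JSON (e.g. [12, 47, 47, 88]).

Scan for sites:
  QalI (ATCATCCA, off=1): starts [36, 83, 156, 186, 223, 263, 275] → cuts [37, 84, 157, 187, 224, 264, 276]
  FykIX (GGGATGGT, off=4): starts [7, 74, 125, 135, 175, 248] → cuts [11, 78, 129, 139, 179, 252]
  LmaII (CGAAAGC, off=5): starts [16, 64, 109, 198, 214, 231] → cuts [21, 69, 114, 203, 219, 236]
  IvoII (CGGCTCT, off=5): starts [24, 44, 94, 102, 118, 147, 164, 288] → cuts [4, 29, 49, 99, 107, 123, 152, 169]

All cut coordinates (distinct, sorted): [4, 11, 21, 29, 37, 49, 69, 78, 84, 99, 107, 114, 123, 129, 139, 152, 157, 169, 179, 187, 203, 219, 224, 236, 252, 264, 276]

Fragment lengths:
  4→11: 7 bp
  11→21: 10 bp
  21→29: 8 bp
  29→37: 8 bp
  37→49: 12 bp
  49→69: 20 bp
  69→78: 9 bp
  78→84: 6 bp
  84→99: 15 bp
  99→107: 8 bp
  107→114: 7 bp
  114→123: 9 bp
  123→129: 6 bp
  129→139: 10 bp
  139→152: 13 bp
  152→157: 5 bp
  157→169: 12 bp
  169→179: 10 bp
  179→187: 8 bp
  187→203: 16 bp
  203→219: 16 bp
  219→224: 5 bp
  224→236: 12 bp
  236→252: 16 bp
  252→264: 12 bp
  264→276: 12 bp
  276→4 (wrap): 289-276+4 = 17 bp

[5,5,6,6,7,7,8,8,8,8,9,9,10,10,10,12,12,12,12,12,13,15,16,16,16,17,20]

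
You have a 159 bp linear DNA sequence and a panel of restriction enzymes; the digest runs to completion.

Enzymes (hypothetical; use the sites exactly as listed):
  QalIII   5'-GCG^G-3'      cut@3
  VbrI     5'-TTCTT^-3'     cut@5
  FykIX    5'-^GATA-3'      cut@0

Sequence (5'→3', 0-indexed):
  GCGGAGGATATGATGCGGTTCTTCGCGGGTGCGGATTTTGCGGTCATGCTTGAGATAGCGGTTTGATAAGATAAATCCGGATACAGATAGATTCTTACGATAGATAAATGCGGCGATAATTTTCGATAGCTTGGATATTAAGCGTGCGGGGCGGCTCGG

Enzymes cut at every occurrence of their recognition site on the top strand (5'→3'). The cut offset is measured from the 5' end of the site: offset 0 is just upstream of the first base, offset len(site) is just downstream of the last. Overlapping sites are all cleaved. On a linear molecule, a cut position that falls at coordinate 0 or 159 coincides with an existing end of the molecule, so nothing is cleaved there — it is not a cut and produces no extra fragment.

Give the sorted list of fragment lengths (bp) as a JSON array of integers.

[2,2,3,3,4,4,4,5,5,6,6,6,6,7,9,9,10,10,10,11,11,11,15]

Per-enzyme occurrences:
  QalIII (GCGG, off=3): starts [0, 14, 24, 30, 39, 57, 109, 145, 150] → cuts [3, 17, 27, 33, 42, 60, 112, 148, 153]
  VbrI (TTCTT, off=5): starts [18, 91] → cuts [23, 96]
  FykIX (GATA, off=0): starts [6, 53, 64, 69, 79, 85, 98, 102, 114, 124, 133] → cuts [6, 53, 64, 69, 79, 85, 98, 102, 114, 124, 133]

All cut coordinates (distinct, sorted): [3, 6, 17, 23, 27, 33, 42, 53, 60, 64, 69, 79, 85, 96, 98, 102, 112, 114, 124, 133, 148, 153]

Fragment lengths:
  [0,3): 3 bp
  [3,6): 3 bp
  [6,17): 11 bp
  [17,23): 6 bp
  [23,27): 4 bp
  [27,33): 6 bp
  [33,42): 9 bp
  [42,53): 11 bp
  [53,60): 7 bp
  [60,64): 4 bp
  [64,69): 5 bp
  [69,79): 10 bp
  [79,85): 6 bp
  [85,96): 11 bp
  [96,98): 2 bp
  [98,102): 4 bp
  [102,112): 10 bp
  [112,114): 2 bp
  [114,124): 10 bp
  [124,133): 9 bp
  [133,148): 15 bp
  [148,153): 5 bp
  [153,159): 6 bp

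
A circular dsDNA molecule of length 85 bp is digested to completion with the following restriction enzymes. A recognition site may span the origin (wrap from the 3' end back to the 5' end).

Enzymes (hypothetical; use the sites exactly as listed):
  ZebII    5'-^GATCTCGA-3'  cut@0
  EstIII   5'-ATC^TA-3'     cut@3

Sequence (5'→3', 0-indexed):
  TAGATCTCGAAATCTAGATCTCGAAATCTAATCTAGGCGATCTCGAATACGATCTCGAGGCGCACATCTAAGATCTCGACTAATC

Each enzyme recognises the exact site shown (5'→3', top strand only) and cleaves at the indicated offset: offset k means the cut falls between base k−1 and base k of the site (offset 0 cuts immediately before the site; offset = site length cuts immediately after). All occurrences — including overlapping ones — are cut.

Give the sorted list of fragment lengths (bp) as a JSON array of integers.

Scan for sites:
  ZebII GATCTCGA/0: at [2, 16, 38, 50, 71] ⇒ [2, 16, 38, 50, 71]
  EstIII ATCTA/3: at [11, 25, 30, 65, 82] ⇒ [0, 14, 28, 33, 68]

All cut coordinates (distinct, sorted): [0, 2, 14, 16, 28, 33, 38, 50, 68, 71]

Fragment lengths:
  0→2: 2 bp
  2→14: 12 bp
  14→16: 2 bp
  16→28: 12 bp
  28→33: 5 bp
  33→38: 5 bp
  38→50: 12 bp
  50→68: 18 bp
  68→71: 3 bp
  71→0 (wrap): 85-71+0 = 14 bp

[2,2,3,5,5,12,12,12,14,18]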